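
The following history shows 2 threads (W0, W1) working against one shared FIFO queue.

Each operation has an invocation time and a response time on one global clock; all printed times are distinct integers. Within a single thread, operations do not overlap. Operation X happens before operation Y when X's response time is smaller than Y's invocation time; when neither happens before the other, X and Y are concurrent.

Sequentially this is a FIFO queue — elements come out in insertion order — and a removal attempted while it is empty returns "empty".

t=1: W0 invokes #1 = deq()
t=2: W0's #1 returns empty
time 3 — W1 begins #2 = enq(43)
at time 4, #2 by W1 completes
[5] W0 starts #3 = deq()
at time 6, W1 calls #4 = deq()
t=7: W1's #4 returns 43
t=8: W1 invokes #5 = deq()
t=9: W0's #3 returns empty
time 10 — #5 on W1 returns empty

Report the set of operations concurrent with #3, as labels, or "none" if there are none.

#4, #5

#3 spans [5,9]; an op avoiding the whole window 5..9 is ordered, any other is concurrent
#1 [1,2]: before
#2 [3,4]: before
#4 [6,7]: concurrent
#5 [8,10]: concurrent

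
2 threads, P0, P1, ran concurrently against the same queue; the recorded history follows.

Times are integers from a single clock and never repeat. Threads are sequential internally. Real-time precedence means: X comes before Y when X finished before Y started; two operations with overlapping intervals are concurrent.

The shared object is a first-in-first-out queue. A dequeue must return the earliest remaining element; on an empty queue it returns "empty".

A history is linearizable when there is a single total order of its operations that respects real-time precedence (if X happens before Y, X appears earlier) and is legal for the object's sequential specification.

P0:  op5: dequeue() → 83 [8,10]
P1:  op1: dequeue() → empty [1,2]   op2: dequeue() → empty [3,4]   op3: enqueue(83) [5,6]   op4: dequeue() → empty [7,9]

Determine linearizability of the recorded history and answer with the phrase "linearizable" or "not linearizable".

linearizable

witness order: op1, op2, op3, op5, op4
step 1: op1 dequeue() → empty — queue <>
step 2: op2 dequeue() → empty — queue <>
step 3: op3 enqueue(83) — queue <83>
step 4: op5 dequeue() → 83 — queue <>
step 5: op4 dequeue() → empty — queue <>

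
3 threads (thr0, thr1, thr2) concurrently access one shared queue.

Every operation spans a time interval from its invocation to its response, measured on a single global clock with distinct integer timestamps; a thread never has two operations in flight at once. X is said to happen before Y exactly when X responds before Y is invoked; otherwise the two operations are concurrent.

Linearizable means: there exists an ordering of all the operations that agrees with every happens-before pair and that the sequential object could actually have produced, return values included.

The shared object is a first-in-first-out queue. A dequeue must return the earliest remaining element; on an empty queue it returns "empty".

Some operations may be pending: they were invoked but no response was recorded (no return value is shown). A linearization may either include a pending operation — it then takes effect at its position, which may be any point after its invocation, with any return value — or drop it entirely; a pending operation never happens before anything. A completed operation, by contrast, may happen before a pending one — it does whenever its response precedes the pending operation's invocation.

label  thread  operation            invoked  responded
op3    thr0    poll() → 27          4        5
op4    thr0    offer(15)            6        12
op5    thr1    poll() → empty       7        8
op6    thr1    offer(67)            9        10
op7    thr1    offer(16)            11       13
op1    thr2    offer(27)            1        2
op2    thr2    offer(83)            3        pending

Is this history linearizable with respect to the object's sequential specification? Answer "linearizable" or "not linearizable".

linearizable

one valid linearization: op1, op3, op5, op2, op4, op6, op7
1. op1 offer(27), leaving queue <27>
2. op3 poll() → 27, leaving queue <>
3. op5 poll() → empty, leaving queue <>
4. op2 offer(83) (pending, included), leaving queue <83>
5. op4 offer(15), leaving queue <83,15>
6. op6 offer(67), leaving queue <83,15,67>
7. op7 offer(16), leaving queue <83,15,67,16>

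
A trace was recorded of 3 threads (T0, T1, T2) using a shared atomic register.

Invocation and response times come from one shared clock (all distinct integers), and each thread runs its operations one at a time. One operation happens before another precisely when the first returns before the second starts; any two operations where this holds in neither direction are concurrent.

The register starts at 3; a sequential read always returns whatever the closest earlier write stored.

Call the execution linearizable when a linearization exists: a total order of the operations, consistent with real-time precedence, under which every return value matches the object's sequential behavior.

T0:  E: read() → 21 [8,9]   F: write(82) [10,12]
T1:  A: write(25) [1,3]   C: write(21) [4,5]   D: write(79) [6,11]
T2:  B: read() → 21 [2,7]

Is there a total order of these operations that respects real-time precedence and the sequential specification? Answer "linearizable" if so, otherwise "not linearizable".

one valid linearization: A, C, B, E, D, F
step 1: A write(25) — value 25
step 2: C write(21) — value 21
step 3: B read() → 21 — value 21
step 4: E read() → 21 — value 21
step 5: D write(79) — value 79
step 6: F write(82) — value 82

linearizable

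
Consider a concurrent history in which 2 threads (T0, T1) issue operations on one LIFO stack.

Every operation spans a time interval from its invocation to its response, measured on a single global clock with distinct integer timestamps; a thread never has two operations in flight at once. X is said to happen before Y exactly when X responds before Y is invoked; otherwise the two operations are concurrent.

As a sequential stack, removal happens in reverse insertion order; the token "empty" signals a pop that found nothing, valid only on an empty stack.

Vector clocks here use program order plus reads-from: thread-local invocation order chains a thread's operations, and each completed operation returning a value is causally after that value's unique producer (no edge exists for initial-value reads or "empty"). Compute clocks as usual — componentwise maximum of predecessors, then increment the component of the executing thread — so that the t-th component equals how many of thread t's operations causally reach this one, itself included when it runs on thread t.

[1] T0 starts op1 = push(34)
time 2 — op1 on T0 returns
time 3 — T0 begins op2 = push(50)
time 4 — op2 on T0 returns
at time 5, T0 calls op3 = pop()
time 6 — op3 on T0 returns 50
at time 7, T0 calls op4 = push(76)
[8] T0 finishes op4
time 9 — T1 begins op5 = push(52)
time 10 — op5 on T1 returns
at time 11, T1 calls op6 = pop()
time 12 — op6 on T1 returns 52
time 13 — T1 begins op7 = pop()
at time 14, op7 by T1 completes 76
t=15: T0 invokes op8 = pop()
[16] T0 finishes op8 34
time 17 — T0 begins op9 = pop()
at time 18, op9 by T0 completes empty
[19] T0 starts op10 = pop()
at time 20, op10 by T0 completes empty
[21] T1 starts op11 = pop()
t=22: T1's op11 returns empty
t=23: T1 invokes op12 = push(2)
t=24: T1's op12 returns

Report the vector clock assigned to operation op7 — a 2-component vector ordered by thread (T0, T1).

(4, 3)

VC(op5, invoked at 9): no causal predecessors; +1 on T1 → (0, 1)
VC(op1, invoked at 1): no causal predecessors; +1 on T0 → (1, 0)
merge at op6 (invoked 11): VC(op5)=(0, 1), own-thread bump on T1 → (0, 2)
merge at op2 (invoked 3): VC(op1)=(1, 0), own-thread bump on T0 → (2, 0)
merge at op3 (invoked 5): VC(op2)=(2, 0), own-thread bump on T0 → (3, 0)
merge at op4 (invoked 7): VC(op3)=(3, 0), own-thread bump on T0 → (4, 0)
merge at op8 (invoked 15): VC(op1)=(1, 0), VC(op4)=(4, 0), own-thread bump on T0 → (5, 0)
merge at op9 (invoked 17): VC(op8)=(5, 0), own-thread bump on T0 → (6, 0)
merge at op7 (invoked 13): VC(op4)=(4, 0), VC(op6)=(0, 2), own-thread bump on T1 → (4, 3)
merge at op10 (invoked 19): VC(op9)=(6, 0), own-thread bump on T0 → (7, 0)
merge at op11 (invoked 21): VC(op7)=(4, 3), own-thread bump on T1 → (4, 4)
merge at op12 (invoked 23): VC(op11)=(4, 4), own-thread bump on T1 → (4, 5)
target: VC(op7) = (4, 3)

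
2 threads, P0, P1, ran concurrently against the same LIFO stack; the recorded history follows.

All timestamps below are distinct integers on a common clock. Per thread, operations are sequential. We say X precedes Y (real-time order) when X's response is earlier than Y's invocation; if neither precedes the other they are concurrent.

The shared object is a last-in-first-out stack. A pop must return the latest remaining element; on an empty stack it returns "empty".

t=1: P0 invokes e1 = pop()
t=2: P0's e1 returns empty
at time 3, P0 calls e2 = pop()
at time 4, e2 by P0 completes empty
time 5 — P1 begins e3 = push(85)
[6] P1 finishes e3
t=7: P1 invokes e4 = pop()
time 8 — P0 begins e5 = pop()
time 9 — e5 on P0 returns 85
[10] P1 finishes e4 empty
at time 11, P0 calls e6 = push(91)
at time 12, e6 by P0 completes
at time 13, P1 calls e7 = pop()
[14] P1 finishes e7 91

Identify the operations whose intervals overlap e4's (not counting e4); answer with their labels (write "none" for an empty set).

overlap test against e4 [7,10]: concurrent iff the interval meets 7..10
e1 [1,2]: before
e2 [3,4]: before
e3 [5,6]: before
e5 [8,9]: concurrent
e6 [11,12]: after
e7 [13,14]: after

e5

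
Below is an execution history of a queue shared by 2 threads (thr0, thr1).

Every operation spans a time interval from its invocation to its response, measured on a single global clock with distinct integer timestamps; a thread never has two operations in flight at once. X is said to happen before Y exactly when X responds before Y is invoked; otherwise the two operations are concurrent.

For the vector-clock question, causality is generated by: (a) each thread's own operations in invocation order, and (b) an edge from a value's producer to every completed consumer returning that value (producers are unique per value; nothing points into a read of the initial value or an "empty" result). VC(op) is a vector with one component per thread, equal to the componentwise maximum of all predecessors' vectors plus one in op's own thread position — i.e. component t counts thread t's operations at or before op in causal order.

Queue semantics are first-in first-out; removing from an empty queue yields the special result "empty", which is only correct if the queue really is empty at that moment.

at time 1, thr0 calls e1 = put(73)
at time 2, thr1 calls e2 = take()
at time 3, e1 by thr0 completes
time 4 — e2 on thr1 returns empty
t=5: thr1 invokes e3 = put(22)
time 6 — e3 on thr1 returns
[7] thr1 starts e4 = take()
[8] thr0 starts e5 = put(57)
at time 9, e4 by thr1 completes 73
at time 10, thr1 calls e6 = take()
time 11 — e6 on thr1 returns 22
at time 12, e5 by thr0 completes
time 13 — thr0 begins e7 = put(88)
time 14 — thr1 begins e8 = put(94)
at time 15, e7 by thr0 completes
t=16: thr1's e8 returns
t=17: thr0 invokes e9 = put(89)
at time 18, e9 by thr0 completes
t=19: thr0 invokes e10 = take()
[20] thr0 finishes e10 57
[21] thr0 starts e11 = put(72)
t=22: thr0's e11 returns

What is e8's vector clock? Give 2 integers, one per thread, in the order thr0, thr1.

(1, 5)

root op e2, invoked 2: fresh clock plus thr1's own tick → (0, 1)
root op e1, invoked 1: fresh clock plus thr0's own tick → (1, 0)
invoked at 5, e3 merges VC(e2)=(0, 1) and bumps thr1's slot → (0, 2)
invoked at 8, e5 merges VC(e1)=(1, 0) and bumps thr0's slot → (2, 0)
invoked at 13, e7 merges VC(e5)=(2, 0) and bumps thr0's slot → (3, 0)
invoked at 7, e4 merges VC(e1)=(1, 0), VC(e3)=(0, 2) and bumps thr1's slot → (1, 3)
invoked at 17, e9 merges VC(e7)=(3, 0) and bumps thr0's slot → (4, 0)
invoked at 10, e6 merges VC(e3)=(0, 2), VC(e4)=(1, 3) and bumps thr1's slot → (1, 4)
invoked at 19, e10 merges VC(e5)=(2, 0), VC(e9)=(4, 0) and bumps thr0's slot → (5, 0)
invoked at 14, e8 merges VC(e6)=(1, 4) and bumps thr1's slot → (1, 5)
invoked at 21, e11 merges VC(e10)=(5, 0) and bumps thr0's slot → (6, 0)
target: VC(e8) = (1, 5)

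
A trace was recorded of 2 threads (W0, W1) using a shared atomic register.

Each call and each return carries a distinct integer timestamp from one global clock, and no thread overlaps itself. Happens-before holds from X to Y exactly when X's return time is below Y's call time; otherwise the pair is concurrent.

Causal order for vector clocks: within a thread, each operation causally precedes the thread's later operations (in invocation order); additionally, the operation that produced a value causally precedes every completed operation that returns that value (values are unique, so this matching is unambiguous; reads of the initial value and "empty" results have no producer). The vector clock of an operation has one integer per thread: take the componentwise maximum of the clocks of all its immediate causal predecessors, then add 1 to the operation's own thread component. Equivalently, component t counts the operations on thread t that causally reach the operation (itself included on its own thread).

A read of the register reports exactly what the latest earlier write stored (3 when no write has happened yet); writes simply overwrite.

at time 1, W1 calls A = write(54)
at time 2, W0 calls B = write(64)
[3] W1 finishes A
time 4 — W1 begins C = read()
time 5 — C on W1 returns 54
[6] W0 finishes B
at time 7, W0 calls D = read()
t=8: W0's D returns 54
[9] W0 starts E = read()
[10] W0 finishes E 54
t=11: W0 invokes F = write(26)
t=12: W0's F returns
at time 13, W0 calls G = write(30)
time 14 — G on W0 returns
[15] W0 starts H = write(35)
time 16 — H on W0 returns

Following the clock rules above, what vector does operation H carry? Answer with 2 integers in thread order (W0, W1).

(6, 1)

VC(A, invoked at 1): no causal predecessors; +1 on W1 → (0, 1)
VC(B, invoked at 2): no causal predecessors; +1 on W0 → (1, 0)
VC(C, invoked at 4): max of VC(A)=(0, 1), then +1 on thread W1 → (0, 2)
VC(D, invoked at 7): max of VC(A)=(0, 1), VC(B)=(1, 0), then +1 on thread W0 → (2, 1)
VC(E, invoked at 9): max of VC(A)=(0, 1), VC(D)=(2, 1), then +1 on thread W0 → (3, 1)
VC(F, invoked at 11): max of VC(E)=(3, 1), then +1 on thread W0 → (4, 1)
VC(G, invoked at 13): max of VC(F)=(4, 1), then +1 on thread W0 → (5, 1)
VC(H, invoked at 15): max of VC(G)=(5, 1), then +1 on thread W0 → (6, 1)
target: VC(H) = (6, 1)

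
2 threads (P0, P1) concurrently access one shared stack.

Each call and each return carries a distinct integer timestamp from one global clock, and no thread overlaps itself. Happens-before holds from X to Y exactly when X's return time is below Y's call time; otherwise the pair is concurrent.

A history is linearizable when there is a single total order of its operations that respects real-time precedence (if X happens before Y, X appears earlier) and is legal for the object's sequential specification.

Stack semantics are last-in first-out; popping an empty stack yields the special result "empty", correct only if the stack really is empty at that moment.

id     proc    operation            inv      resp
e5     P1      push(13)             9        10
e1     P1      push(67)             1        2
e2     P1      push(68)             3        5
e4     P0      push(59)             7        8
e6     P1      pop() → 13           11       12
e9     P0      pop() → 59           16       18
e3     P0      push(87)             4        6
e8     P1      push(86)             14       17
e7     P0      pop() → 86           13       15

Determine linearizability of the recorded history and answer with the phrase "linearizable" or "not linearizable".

a witness: e1, e2, e3, e4, e5, e6, e8, e7, e9
step 1: e1 push(67) — stack <67>
step 2: e2 push(68) — stack <67,68>
step 3: e3 push(87) — stack <67,68,87>
step 4: e4 push(59) — stack <67,68,87,59>
step 5: e5 push(13) — stack <67,68,87,59,13>
step 6: e6 pop() → 13 — stack <67,68,87,59>
step 7: e8 push(86) — stack <67,68,87,59,86>
step 8: e7 pop() → 86 — stack <67,68,87,59>
step 9: e9 pop() → 59 — stack <67,68,87>

linearizable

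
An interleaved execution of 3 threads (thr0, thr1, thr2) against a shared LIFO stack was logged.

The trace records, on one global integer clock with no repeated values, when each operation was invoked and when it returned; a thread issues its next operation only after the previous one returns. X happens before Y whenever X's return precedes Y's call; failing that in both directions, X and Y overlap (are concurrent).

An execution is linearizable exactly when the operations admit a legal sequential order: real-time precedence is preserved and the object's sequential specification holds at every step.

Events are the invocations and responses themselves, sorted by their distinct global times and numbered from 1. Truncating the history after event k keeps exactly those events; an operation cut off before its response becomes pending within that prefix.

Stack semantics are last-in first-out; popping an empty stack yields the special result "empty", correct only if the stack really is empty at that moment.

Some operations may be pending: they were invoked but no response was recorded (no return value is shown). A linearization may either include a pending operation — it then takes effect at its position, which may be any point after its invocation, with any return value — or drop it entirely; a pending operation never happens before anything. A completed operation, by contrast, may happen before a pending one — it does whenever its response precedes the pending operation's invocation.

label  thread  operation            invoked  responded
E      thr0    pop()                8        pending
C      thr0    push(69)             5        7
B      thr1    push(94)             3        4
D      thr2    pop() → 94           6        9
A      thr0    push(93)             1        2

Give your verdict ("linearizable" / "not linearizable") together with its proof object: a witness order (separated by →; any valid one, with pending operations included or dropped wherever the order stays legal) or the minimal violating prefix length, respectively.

linearizable — witness: A → B → C → E → D

after step 1 (A push(93)): stack <93>
after step 2 (B push(94)): stack <93,94>
after step 3 (C push(69)): stack <93,94,69>
after step 4 (E pop() (pending, included)): stack <93,94>
after step 5 (D pop() → 94): stack <93>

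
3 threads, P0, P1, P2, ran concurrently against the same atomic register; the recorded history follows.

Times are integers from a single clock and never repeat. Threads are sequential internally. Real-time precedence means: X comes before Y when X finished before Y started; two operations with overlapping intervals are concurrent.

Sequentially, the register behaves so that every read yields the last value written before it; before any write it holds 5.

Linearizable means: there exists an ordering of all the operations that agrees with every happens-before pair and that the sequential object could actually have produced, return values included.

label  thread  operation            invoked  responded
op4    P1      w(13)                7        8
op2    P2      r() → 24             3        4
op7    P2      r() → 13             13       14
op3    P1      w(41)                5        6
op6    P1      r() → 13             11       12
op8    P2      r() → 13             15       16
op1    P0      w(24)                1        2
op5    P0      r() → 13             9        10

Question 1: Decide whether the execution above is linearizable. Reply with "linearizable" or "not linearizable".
linearizable

one valid linearization: op1, op2, op3, op4, op5, op6, op7, op8
step 1: op1 w(24) — value 24
step 2: op2 r() → 24 — value 24
step 3: op3 w(41) — value 41
step 4: op4 w(13) — value 13
step 5: op5 r() → 13 — value 13
step 6: op6 r() → 13 — value 13
step 7: op7 r() → 13 — value 13
step 8: op8 r() → 13 — value 13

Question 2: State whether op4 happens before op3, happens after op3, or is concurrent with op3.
after

op4 spans [7,8], op3 spans [5,6]
resp(op3)=6 < inv(op4)=7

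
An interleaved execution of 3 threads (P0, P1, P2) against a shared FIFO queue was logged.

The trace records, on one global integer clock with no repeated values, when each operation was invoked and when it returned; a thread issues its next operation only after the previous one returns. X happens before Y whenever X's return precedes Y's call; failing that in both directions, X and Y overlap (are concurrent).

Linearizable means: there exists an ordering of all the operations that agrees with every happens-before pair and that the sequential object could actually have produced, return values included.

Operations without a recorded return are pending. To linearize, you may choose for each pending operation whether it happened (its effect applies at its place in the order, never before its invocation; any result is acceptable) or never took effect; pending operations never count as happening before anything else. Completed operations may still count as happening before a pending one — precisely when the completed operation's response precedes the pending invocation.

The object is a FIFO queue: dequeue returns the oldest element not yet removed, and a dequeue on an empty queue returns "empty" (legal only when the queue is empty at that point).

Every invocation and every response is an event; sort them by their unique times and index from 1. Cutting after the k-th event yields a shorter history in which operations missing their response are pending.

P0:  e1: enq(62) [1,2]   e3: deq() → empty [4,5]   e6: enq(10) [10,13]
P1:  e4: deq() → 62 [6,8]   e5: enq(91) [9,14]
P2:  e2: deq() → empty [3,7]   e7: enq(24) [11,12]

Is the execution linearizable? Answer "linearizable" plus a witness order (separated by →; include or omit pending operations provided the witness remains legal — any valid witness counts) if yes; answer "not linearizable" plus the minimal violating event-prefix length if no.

not linearizable — minimal violating prefix: 7 events

through event 6 a valid linearization exists; event 7 (e2 responding at time 7) ends that
the 3 completed operations admit 2 real-time orders; each fails the FIFO queue replay
no escape via the 1 pending operation (e4): every completion choice fails
for example e1, e2, e3 (pending dropped) fails at step 2: e2 deq() → empty is not legal there
for example e1, e3, e2 (pending dropped) fails at step 2: e3 deq() → empty is not legal there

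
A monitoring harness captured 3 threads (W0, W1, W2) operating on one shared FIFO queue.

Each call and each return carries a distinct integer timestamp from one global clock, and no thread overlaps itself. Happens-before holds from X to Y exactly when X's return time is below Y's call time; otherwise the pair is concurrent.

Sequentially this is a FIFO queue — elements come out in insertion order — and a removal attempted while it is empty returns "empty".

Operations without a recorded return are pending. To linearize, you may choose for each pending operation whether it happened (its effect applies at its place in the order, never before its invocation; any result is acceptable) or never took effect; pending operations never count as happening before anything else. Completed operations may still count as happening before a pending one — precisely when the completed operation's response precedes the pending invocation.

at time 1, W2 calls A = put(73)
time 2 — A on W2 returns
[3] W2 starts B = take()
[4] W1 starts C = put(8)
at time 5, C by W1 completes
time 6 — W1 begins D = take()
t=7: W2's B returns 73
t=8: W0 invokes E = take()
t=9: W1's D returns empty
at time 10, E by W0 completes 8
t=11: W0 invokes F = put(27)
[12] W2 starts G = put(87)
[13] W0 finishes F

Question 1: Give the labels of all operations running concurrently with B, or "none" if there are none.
Answer: C, D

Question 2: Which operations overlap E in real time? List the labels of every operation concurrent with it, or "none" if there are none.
Answer: D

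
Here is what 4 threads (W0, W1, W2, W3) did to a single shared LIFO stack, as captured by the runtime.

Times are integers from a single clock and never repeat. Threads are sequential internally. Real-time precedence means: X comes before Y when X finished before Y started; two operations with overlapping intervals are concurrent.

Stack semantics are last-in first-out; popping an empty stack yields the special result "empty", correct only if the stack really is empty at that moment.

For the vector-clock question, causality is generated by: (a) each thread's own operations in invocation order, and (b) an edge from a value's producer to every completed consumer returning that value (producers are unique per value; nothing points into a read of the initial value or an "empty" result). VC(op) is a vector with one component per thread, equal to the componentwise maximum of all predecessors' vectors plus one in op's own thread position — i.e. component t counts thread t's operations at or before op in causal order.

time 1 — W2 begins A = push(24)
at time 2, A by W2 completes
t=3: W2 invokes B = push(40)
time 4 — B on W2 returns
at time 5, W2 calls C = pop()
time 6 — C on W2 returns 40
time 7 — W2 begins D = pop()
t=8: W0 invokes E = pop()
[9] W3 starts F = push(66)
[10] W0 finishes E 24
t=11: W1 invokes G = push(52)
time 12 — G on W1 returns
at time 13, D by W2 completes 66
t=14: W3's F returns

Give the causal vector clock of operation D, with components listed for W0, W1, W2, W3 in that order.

no predecessors for F (invoked 9): W3 increments from zero → (0, 0, 0, 1)
no predecessors for A (invoked 1): W2 increments from zero → (0, 0, 1, 0)
no predecessors for G (invoked 11): W1 increments from zero → (0, 1, 0, 0)
merge at B (invoked 3): VC(A)=(0, 0, 1, 0), own-thread bump on W2 → (0, 0, 2, 0)
merge at E (invoked 8): VC(A)=(0, 0, 1, 0), own-thread bump on W0 → (1, 0, 1, 0)
merge at C (invoked 5): VC(B)=(0, 0, 2, 0), own-thread bump on W2 → (0, 0, 3, 0)
merge at D (invoked 7): VC(C)=(0, 0, 3, 0), VC(F)=(0, 0, 0, 1), own-thread bump on W2 → (0, 0, 4, 1)
target: VC(D) = (0, 0, 4, 1)

(0, 0, 4, 1)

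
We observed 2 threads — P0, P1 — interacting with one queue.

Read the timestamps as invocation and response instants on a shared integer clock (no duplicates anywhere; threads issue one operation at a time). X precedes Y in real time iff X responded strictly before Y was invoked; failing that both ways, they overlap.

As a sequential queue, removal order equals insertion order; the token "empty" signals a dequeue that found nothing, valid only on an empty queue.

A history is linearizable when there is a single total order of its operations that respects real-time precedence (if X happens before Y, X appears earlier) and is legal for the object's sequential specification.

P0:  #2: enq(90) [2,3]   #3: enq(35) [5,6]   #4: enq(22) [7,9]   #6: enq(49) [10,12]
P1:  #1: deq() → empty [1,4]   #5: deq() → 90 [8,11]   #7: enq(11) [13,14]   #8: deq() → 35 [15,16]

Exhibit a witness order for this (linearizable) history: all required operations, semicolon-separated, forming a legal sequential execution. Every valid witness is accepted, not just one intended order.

#1; #2; #3; #4; #5; #6; #7; #8

1. #1 deq() → empty, leaving queue <>
2. #2 enq(90), leaving queue <90>
3. #3 enq(35), leaving queue <90,35>
4. #4 enq(22), leaving queue <90,35,22>
5. #5 deq() → 90, leaving queue <35,22>
6. #6 enq(49), leaving queue <35,22,49>
7. #7 enq(11), leaving queue <35,22,49,11>
8. #8 deq() → 35, leaving queue <22,49,11>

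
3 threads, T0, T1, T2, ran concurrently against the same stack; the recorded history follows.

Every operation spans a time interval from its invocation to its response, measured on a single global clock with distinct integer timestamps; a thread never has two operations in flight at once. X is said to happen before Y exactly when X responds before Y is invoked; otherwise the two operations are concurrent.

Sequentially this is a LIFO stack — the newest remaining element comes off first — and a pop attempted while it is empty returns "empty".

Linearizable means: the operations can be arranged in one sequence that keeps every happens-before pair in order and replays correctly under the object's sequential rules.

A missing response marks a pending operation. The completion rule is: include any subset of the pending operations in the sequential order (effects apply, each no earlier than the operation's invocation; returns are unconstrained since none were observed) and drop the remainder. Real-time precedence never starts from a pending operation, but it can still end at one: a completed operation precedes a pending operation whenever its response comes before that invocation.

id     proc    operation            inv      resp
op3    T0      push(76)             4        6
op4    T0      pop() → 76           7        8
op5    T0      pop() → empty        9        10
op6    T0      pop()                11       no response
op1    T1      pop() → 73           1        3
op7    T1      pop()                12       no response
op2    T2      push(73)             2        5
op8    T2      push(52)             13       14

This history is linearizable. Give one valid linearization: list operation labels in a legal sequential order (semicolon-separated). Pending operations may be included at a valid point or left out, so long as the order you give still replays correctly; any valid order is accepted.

op2; op1; op3; op4; op5; op6; op7; op8

1. op2 push(73), leaving stack <73>
2. op1 pop() → 73, leaving stack <>
3. op3 push(76), leaving stack <76>
4. op4 pop() → 76, leaving stack <>
5. op5 pop() → empty, leaving stack <>
6. op6 pop() (pending, included), leaving stack <>
7. op7 pop() (pending, included), leaving stack <>
8. op8 push(52), leaving stack <52>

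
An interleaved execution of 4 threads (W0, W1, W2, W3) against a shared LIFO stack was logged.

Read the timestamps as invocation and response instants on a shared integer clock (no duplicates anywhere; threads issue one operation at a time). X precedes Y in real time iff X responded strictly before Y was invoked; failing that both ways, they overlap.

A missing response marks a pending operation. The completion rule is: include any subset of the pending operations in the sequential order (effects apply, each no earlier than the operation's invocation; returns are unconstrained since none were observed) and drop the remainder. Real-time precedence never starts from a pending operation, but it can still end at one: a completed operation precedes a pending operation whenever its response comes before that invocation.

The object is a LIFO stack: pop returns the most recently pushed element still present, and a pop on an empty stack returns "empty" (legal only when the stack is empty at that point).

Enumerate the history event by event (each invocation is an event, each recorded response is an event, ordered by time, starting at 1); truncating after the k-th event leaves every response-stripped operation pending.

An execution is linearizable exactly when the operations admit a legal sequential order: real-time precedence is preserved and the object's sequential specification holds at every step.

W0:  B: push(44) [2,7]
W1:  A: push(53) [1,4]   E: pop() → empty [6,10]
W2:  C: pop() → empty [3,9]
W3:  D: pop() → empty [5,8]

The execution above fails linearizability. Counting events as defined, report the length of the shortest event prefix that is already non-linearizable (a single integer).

10

events 1..9 are linearizable; a witness order is A, E, C, D, B:
after step 1 (A push(53)): stack <53>
after step 2 (E pop() (pending, included)): stack <>
after step 3 (C pop() → empty): stack <>
after step 4 (D pop() → empty): stack <>
after step 5 (B push(44)): stack <44>
at event 10 (E's time-10 response) nothing linearizes any more
e.g. A, B, C, D, E: illegal at step 3, since C pop() → empty cannot apply there
e.g. A, B, C, E, D: illegal at step 3, since C pop() → empty cannot apply there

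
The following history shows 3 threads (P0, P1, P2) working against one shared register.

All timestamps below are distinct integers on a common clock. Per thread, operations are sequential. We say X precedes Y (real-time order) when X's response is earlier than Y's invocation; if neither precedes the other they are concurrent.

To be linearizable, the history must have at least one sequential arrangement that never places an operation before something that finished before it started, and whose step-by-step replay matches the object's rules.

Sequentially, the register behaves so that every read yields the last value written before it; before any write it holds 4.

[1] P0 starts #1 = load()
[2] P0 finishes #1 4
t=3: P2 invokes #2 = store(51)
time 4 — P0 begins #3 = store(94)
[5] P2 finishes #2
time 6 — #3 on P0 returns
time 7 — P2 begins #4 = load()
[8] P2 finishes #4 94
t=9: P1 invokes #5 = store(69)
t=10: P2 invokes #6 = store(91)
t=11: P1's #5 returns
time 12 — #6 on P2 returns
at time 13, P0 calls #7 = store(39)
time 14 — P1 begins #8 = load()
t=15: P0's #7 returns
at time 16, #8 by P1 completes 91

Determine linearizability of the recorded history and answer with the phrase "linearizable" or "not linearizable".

linearizable

one valid linearization: #1, #2, #3, #4, #5, #6, #8, #7
after step 1 (#1 load() → 4): value 4
after step 2 (#2 store(51)): value 51
after step 3 (#3 store(94)): value 94
after step 4 (#4 load() → 94): value 94
after step 5 (#5 store(69)): value 69
after step 6 (#6 store(91)): value 91
after step 7 (#8 load() → 91): value 91
after step 8 (#7 store(39)): value 39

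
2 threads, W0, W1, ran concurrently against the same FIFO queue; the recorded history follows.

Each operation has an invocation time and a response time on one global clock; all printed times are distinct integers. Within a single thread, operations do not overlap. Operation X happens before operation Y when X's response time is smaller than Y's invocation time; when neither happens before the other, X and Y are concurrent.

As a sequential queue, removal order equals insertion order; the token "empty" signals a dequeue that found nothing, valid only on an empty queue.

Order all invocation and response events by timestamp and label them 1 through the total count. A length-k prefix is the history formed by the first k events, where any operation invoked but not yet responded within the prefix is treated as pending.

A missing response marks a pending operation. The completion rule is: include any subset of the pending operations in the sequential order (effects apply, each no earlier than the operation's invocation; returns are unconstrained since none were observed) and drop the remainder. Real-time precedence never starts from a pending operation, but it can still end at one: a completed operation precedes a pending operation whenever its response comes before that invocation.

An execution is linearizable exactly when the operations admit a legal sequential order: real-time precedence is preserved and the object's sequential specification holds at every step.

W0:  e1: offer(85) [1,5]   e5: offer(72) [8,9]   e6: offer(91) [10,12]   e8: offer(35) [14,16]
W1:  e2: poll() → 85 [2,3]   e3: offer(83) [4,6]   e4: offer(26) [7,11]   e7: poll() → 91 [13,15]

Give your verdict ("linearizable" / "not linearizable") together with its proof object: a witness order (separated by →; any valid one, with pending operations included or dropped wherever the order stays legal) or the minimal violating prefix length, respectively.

prefix check: 1..14 passes, 1..15 fails once e7's time-15 response joins
no legal order exists: 9 real-time-consistent candidates over 7 completed FIFO queue operations, all rejected
including or dropping the 1 pending operation (e8) in any combination fails
e.g. e1, e2, e3, e4, e5, e6, e7 (pending dropped): illegal at step 7, since e7 poll() → 91 cannot apply there
e.g. e1, e2, e3, e5, e4, e6, e7 (pending dropped): illegal at step 7, since e7 poll() → 91 cannot apply there

not linearizable — minimal violating prefix: 15 events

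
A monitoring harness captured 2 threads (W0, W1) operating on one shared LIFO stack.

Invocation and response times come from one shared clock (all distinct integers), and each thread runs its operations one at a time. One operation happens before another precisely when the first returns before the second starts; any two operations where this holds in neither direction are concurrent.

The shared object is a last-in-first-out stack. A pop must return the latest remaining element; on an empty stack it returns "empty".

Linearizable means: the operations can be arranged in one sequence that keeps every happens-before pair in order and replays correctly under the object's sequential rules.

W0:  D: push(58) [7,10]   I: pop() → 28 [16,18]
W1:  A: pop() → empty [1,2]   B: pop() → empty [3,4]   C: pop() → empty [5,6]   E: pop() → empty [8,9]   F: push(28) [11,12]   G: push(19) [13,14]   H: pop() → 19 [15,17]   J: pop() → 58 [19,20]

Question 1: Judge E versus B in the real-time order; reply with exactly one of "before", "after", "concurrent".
E spans [8,9], B spans [3,4]
resp(B)=4 < inv(E)=8

after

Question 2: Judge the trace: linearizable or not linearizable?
one valid linearization: A, B, C, E, D, F, G, H, I, J
1. A pop() → empty, leaving stack <>
2. B pop() → empty, leaving stack <>
3. C pop() → empty, leaving stack <>
4. E pop() → empty, leaving stack <>
5. D push(58), leaving stack <58>
6. F push(28), leaving stack <58,28>
7. G push(19), leaving stack <58,28,19>
8. H pop() → 19, leaving stack <58,28>
9. I pop() → 28, leaving stack <58>
10. J pop() → 58, leaving stack <>

linearizable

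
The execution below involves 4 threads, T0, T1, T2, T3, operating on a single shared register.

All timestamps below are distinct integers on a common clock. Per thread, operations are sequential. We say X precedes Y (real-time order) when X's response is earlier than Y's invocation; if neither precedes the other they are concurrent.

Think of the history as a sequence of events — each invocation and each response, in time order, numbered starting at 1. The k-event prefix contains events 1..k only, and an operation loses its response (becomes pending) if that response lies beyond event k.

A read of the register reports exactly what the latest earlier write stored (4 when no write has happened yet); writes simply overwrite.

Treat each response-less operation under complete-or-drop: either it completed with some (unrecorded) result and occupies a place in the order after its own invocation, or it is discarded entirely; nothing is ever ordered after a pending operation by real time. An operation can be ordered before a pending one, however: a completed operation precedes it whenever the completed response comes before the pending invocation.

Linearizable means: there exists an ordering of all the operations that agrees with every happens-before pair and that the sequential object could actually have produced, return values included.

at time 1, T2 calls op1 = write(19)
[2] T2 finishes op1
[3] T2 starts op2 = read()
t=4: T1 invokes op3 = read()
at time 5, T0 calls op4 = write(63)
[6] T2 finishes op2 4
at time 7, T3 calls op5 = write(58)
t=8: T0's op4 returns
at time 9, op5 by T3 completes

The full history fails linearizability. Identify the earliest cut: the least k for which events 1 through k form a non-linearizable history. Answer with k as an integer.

6

events 1..5 are linearizable; a witness order is op1:
after step 1 (op1 write(19)): value 19
event 6 — op2's response, time 6 — after it, nothing linearizes
every completion of the 2 pending operations (op3, op4) was checked; none linearizes
one such order, op1, op2 (pending dropped), breaks at step 2 where op2 read() → 4 is illegal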